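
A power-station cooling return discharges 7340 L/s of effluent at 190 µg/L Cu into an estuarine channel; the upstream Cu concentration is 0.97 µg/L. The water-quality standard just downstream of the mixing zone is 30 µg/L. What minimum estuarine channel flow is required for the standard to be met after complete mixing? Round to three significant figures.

Set C_mix = 30: (Q·0.9700 + 7340·190.0) / (Q + 7340) = 30
→ Q = 7340·(190.0 − 30)/(30 − 0.9700) = 40450 L/s.

40500 L/s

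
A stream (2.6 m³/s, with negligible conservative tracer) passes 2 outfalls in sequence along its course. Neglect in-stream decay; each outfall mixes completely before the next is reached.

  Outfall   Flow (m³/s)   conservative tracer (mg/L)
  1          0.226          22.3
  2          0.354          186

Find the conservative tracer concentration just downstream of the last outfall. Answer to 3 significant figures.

Outfall 1: combined Q = 2.826 m³/s; C = (2.600·0 + 0.2260·22.30)/2.826 = 1.783 mg/L.
Outfall 2: combined Q = 3.180 m³/s; C = (2.826·1.783 + 0.3540·186.0)/3.180 = 22.29 mg/L.

22.3 mg/L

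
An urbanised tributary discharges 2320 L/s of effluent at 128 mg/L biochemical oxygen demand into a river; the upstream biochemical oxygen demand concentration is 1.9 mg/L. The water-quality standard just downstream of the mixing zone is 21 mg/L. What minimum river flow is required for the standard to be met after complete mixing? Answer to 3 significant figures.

Set C_mix = 21: (Q·1.900 + 2320·128.0) / (Q + 2320) = 21
→ Q = 2320·(128.0 − 21)/(21 − 1.900) = 13000 L/s.

13000 L/s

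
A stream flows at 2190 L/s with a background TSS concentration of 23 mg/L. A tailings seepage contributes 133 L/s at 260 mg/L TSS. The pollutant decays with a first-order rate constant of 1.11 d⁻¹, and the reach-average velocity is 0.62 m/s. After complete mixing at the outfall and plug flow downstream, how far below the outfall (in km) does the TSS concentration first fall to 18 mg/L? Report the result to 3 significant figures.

Mass balance: C = (2190·23.00 + 133.0·260.0) / 2323 = 84950/2323 = 36.57 mg/L.
Set 36.57·exp(−k·t) = 18 → t = ln(36.57/18)/k = 55170 s = 15.33 h.
Distance = v·t = 0.62·55170 = 34210 m = 34.21 km.

34.2 km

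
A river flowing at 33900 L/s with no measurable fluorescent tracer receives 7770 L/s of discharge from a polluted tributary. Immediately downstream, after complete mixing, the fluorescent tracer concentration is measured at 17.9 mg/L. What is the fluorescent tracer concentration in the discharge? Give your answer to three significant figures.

Mass balance: 33900·0 + 7770·Cₑ = 41670·17.90
→ Cₑ = (41670·17.90 − 33900·0) / 7770 = 96.00 mg/L.

96.0 mg/L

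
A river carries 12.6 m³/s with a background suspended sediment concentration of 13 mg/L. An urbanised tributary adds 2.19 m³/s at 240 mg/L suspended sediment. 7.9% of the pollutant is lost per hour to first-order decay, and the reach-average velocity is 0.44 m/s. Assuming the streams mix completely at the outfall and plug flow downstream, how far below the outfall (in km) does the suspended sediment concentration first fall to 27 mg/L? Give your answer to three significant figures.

Mixed concentration C = ΣQC/ΣQ = (12.60·13.00 + 2.190·240.0) / 14.79 = 689.4/14.79 = 46.61 mg/L.
7.9%/h lost → k = −ln(1 − 0.079) = 0.08230 h⁻¹.
Set 46.61·exp(−k·t) = 27 → t = ln(46.61/27)/k = 23890 s = 6.635 h.
Distance = v·t = 0.44·23890 = 10510 m = 10.51 km.

10.5 km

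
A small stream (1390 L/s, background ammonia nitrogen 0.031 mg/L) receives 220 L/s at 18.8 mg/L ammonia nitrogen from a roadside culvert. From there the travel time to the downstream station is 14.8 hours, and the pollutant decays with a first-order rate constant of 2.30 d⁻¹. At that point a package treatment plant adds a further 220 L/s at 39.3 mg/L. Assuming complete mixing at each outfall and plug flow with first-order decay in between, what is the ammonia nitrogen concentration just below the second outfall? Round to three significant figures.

Mass balance: C = (1390·0.03100 + 220.0·18.80) / 1610 = 4179/1610 = 2.596 mg/L; combined flow 1610 L/s.
Applying C = C₀e^(−kt): 2.596 × 0.2421 = 0.6285 mg/L.
Second outfall: C = (1610·0.6285 + 220.0·39.30)/1830 = 5.278 mg/L.

5.28 mg/L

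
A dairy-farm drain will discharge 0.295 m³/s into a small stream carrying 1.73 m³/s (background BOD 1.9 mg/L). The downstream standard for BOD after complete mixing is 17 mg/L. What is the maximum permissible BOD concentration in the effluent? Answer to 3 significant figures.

At the limit, (Qr·Cr + Qe·Cₑ)/(Qr + Qe) = 17:
Cₑ = (2.025·17 − 1.730·1.900) / 0.2950 = 105.6 mg/L.

106 mg/L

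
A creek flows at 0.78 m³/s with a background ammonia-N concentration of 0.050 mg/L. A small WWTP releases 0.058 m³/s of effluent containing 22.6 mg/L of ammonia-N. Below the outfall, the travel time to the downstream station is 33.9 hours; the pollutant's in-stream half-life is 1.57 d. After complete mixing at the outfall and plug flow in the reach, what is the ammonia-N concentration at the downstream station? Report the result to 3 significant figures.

0.863 mg/L

Mass balance: C = (0.7800·0.05000 + 0.05800·22.60) / 0.8380 = 1.350/0.8380 = 1.611 mg/L.
Half-life 1.57 d → k = ln 2 / 1.57 = 0.4415 d⁻¹.
Decay over the reach: 1.611·exp(−kt) = 1.611·0.5360 = 0.8634 mg/L.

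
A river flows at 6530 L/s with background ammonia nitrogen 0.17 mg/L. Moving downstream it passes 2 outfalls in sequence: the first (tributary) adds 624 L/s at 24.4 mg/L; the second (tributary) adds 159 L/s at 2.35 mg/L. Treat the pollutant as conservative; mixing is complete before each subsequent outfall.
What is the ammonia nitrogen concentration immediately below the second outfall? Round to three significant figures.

After outfall 1: Q = 6530 + 624.0 = 7154 L/s; C = (6530·0.1700 + 624.0·24.40)/7154 = 2.283 mg/L.
After outfall 2: Q = 7154 + 159.0 = 7313 L/s; C = (7154·2.283 + 159.0·2.350)/7313 = 2.285 mg/L.

2.28 mg/L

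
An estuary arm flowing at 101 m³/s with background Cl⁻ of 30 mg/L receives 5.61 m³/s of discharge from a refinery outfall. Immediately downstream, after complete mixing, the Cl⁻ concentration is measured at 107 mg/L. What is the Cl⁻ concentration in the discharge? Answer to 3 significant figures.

1490 mg/L

Mass balance: 101.0·30.00 + 5.610·Cₑ = 106.6·107.0
→ Cₑ = (106.6·107.0 − 101.0·30.00) / 5.610 = 1493 mg/L.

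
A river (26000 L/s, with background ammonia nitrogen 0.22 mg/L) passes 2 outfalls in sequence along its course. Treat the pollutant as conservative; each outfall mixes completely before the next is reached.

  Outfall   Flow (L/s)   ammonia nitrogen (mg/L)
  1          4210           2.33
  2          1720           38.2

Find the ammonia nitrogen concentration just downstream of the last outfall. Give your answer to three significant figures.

2.54 mg/L

Below outfall 1: Q → 30210 L/s, C = (26000·0.2200 + 4210·2.330)/30210 = 0.5140 mg/L.
Below outfall 2: Q → 31930 L/s, C = (30210·0.5140 + 1720·38.20)/31930 = 2.544 mg/L.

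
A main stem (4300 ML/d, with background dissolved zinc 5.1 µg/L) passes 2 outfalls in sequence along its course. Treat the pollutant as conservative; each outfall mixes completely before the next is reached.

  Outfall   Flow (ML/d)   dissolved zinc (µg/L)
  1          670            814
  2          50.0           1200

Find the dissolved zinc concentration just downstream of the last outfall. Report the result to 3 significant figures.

Outfall 1: combined Q = 4970 ML/d; C = (4300·5.100 + 670.0·814.0)/4970 = 114.1 µg/L.
Outfall 2: combined Q = 5020 ML/d; C = (4970·114.1 + 50.00·1200)/5020 = 125.0 µg/L.

125 µg/L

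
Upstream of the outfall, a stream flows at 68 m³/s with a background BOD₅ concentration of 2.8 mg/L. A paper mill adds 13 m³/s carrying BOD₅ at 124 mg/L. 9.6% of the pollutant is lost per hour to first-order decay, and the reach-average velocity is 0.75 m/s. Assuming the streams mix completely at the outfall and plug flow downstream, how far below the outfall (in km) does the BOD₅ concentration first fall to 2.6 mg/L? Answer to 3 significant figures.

57.4 km

Mixed concentration C = ΣQC/ΣQ = (68.00·2.800 + 13.00·124.0) / 81.00 = 1802/81.00 = 22.25 mg/L.
9.6%/h lost → k = −ln(1 − 0.096) = 0.1009 h⁻¹.
Set 22.25·exp(−k·t) = 2.6 → t = ln(22.25/2.6)/k = 76580 s = 21.27 h.
Distance = v·t = 0.75·76580 = 57430 m = 57.43 km.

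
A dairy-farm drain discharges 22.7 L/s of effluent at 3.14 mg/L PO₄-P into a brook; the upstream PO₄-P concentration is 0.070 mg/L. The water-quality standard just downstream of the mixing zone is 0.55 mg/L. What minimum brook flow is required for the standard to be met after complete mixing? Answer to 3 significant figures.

Set C_mix = 0.55: (Q·0.07000 + 22.70·3.140) / (Q + 22.70) = 0.55
→ Q = 22.70·(3.140 − 0.55)/(0.55 − 0.07000) = 122.5 L/s.

122 L/s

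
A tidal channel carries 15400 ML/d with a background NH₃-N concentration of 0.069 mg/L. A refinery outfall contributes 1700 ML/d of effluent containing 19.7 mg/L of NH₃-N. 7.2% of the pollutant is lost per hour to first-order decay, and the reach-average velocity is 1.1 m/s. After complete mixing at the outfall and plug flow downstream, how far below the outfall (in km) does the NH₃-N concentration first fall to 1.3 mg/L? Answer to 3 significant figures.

23.4 km

Mass balance: C = (15400·0.06900 + 1700·19.70) / 17100 = 34550/17100 = 2.021 mg/L.
7.2%/h lost → k = −ln(1 − 0.072) = 0.07472 h⁻¹.
Set 2.021·exp(−k·t) = 1.3 → t = ln(2.021/1.3)/k = 21250 s = 5.902 h.
Distance = v·t = 1.1·21250 = 23370 m = 23.37 km.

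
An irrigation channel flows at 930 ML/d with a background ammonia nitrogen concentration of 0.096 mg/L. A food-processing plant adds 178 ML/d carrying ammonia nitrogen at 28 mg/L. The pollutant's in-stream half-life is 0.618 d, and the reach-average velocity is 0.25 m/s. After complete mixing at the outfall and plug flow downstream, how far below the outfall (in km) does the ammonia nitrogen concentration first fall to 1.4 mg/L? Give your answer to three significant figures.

Flow-weighted average: C = (930.0·0.09600 + 178.0·28.00) / 1108 = 5073/1108 = 4.579 mg/L.
Half-life 0.618 d → k = ln 2 / 0.618 = 1.122 d⁻¹.
Set 4.579·exp(−k·t) = 1.4 → t = ln(4.579/1.4)/k = 91280 s = 25.36 h.
Distance = v·t = 0.25·91280 = 22820 m = 22.82 km.

22.8 km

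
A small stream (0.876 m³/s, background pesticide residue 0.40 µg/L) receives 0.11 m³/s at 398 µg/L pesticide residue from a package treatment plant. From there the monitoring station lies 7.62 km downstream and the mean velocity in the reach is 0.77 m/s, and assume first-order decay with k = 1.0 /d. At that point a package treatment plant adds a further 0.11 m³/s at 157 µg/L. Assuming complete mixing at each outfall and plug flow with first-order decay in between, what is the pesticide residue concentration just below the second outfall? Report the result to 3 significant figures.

Mixed concentration C = ΣQC/ΣQ = (0.8760·0.4000 + 0.1100·398.0) / 0.9860 = 44.13/0.9860 = 44.76 µg/L; combined flow 0.9860 m³/s.
Travel time t = 7.62·1000 / 0.77 = 9896 s = 2.749 h.
Decay over the reach: 44.76·exp(−kt) = 44.76·0.8918 = 39.91 µg/L.
At the second outfall, C = (0.9860·39.91 + 0.1100·157.0) / (0.9860 + 0.1100) = 51.66 µg/L.

51.7 µg/L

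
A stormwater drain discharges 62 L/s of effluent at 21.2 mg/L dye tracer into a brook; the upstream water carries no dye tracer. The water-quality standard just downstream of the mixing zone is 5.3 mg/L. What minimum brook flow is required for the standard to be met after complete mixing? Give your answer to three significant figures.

Set C_mix = 5.3: (Q·0 + 62.00·21.20) / (Q + 62.00) = 5.3
→ Q = 62.00·(21.20 − 5.3)/(5.3 − 0) = 186.0 L/s.

186 L/s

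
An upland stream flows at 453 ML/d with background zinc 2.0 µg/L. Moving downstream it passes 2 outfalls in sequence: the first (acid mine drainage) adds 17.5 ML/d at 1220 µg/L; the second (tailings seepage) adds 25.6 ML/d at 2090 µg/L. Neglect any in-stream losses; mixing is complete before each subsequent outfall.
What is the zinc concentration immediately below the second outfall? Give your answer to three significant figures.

153 µg/L

Below outfall 1: Q → 470.5 ML/d, C = (453.0·2.000 + 17.50·1220)/470.5 = 47.30 µg/L.
Below outfall 2: Q → 496.1 ML/d, C = (470.5·47.30 + 25.60·2090)/496.1 = 152.7 µg/L.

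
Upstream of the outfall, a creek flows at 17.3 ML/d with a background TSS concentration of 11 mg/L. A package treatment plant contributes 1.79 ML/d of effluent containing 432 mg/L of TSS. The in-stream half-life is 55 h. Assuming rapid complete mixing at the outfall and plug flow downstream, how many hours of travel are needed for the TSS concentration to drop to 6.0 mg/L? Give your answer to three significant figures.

Mass balance: C = (17.30·11.00 + 1.790·432.0) / 19.09 = 963.6/19.09 = 50.48 mg/L.
Half-life 55 h → k = ln 2 / 55 = 0.01260 h⁻¹ = 0.3025 d⁻¹.
50.48·exp(−k·t) = 6.0 → t = ln(50.48/6.0)/k = 608400 s = 169.0 h.

169 h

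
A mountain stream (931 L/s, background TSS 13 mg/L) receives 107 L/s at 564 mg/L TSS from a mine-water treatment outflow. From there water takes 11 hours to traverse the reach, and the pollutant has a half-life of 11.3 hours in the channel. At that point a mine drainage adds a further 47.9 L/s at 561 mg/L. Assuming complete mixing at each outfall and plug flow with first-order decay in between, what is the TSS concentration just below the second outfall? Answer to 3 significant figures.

58.7 mg/L

Conservation of mass: C = (931.0·13.00 + 107.0·564.0) / 1038 = 72450/1038 = 69.80 mg/L; combined flow 1038 L/s.
Half-life 11.3 h → k = ln 2 / 11.3 = 0.06134 h⁻¹ = 1.472 d⁻¹.
First-order decay: C = 69.80·exp(−k·t) = 69.80·0.5093 = 35.55 mg/L.
Second outfall: C = (1038·35.55 + 47.90·561.0)/1086 = 58.73 mg/L.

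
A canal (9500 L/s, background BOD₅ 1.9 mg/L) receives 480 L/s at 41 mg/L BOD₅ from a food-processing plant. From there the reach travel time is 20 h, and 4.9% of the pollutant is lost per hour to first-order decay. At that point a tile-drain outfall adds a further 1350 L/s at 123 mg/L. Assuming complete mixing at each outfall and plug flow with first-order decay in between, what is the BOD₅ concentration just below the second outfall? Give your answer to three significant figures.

Conservation of mass: C = (9500·1.900 + 480.0·41.00) / 9980 = 37730/9980 = 3.781 mg/L; combined flow 9980 L/s.
4.9%/h lost → k = −ln(1 − 0.049) = 0.05024 h⁻¹.
After decay, C = 3.781 × e^(−kt) = 3.781 × 0.3661 = 1.384 mg/L.
At the second outfall, C = (9980·1.384 + 1350·123.0) / (9980 + 1350) = 15.87 mg/L.

15.9 mg/L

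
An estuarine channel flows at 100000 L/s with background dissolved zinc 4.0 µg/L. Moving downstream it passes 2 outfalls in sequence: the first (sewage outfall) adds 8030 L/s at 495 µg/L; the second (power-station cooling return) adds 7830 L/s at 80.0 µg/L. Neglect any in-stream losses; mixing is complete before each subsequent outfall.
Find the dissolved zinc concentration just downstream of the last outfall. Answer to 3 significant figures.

Outfall 1: combined Q = 108000 L/s; C = (100000·4.000 + 8030·495.0)/108000 = 40.50 µg/L.
Outfall 2: combined Q = 115900 L/s; C = (108000·40.50 + 7830·80.00)/115900 = 43.17 µg/L.

43.2 µg/L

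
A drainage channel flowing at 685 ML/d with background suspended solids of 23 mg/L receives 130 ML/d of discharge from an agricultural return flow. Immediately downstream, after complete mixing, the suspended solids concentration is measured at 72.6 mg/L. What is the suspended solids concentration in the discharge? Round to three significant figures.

334 mg/L

Mass balance: 685.0·23.00 + 130.0·Cₑ = 815.0·72.60
→ Cₑ = (815.0·72.60 − 685.0·23.00) / 130.0 = 334.0 mg/L.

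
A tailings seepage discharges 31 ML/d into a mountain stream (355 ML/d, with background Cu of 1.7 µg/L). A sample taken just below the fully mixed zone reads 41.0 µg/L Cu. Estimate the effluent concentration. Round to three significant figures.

Mass balance: 355.0·1.700 + 31.00·Cₑ = 386.0·41.00
→ Cₑ = (386.0·41.00 − 355.0·1.700) / 31.00 = 491.0 µg/L.

491 µg/L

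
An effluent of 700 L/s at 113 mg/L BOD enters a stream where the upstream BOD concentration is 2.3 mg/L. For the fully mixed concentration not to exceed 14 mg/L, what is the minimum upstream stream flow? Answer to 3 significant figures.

5920 L/s

Set C_mix = 14: (Q·2.300 + 700.0·113.0) / (Q + 700.0) = 14
→ Q = 700.0·(113.0 − 14)/(14 − 2.300) = 5923 L/s.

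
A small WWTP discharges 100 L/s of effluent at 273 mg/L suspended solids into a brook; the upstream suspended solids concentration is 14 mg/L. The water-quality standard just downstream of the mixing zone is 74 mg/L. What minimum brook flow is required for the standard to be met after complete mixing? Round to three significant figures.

Set C_mix = 74: (Q·14.00 + 100.0·273.0) / (Q + 100.0) = 74
→ Q = 100.0·(273.0 − 74)/(74 − 14.00) = 331.7 L/s.

332 L/s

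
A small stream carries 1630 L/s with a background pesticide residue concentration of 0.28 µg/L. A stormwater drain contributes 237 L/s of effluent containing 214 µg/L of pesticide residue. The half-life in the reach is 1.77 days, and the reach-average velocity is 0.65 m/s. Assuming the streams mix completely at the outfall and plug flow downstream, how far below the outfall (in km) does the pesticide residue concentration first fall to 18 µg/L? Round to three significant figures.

60.3 km

Conservation of mass: C = (1630·0.2800 + 237.0·214.0) / 1867 = 51170/1867 = 27.41 µg/L.
Half-life 1.77 d → k = ln 2 / 1.77 = 0.3916 d⁻¹.
Set 27.41·exp(−k·t) = 18 → t = ln(27.41/18)/k = 92780 s = 25.77 h.
Distance = v·t = 0.65·92780 = 60310 m = 60.31 km.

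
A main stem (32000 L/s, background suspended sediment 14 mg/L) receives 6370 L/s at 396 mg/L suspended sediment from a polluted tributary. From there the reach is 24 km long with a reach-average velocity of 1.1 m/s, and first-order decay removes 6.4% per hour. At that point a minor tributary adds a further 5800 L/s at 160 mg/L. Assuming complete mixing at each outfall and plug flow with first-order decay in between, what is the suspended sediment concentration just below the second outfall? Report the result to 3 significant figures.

Flow-weighted average: C = (32000·14.00 + 6370·396.0) / 38370 = 2971000/38370 = 77.42 mg/L; combined flow 38370 L/s.
Travel time t = 24·1000 / 1.1 = 21820 s = 6.061 h.
6.4%/h lost → k = −ln(1 − 0.064) = 0.06614 h⁻¹.
Decay over the reach: 77.42·exp(−kt) = 77.42·0.6698 = 51.85 mg/L.
Second outfall: C = (38370·51.85 + 5800·160.0)/44170 = 66.05 mg/L.

66.1 mg/L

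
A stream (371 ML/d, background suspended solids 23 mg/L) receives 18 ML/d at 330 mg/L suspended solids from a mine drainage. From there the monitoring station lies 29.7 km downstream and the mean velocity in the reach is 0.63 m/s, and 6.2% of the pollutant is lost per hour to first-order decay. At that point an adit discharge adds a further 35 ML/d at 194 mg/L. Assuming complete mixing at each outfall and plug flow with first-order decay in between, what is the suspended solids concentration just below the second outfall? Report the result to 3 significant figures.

Flow-weighted average: C = (371.0·23.00 + 18.00·330.0) / 389.0 = 14470/389.0 = 37.21 mg/L; combined flow 389.0 ML/d.
Travel time t = 29.7·1000 / 0.63 = 47140 s = 13.10 h.
6.2%/h lost → k = −ln(1 − 0.062) = 0.06401 h⁻¹.
Applying C = C₀e^(−kt): 37.21 × 0.4325 = 16.09 mg/L.
At the second outfall, C = (389.0·16.09 + 35.00·194.0) / (389.0 + 35.00) = 30.78 mg/L.

30.8 mg/L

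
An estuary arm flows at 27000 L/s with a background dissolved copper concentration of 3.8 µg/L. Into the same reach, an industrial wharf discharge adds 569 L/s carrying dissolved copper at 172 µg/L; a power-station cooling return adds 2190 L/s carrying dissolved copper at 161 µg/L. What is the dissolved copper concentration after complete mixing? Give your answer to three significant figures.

Mixed concentration C = ΣQC/ΣQ = (27000·3.800 + 569.0·172.0 + 2190·161.0) / 29760 = 553100/29760 = 18.58 µg/L.

18.6 µg/L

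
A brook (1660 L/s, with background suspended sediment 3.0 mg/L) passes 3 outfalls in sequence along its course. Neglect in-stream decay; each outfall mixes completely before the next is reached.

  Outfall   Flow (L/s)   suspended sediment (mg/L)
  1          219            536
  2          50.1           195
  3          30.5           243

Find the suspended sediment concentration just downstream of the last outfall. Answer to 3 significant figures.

Below outfall 1: Q → 1879 L/s, C = (1660·3.000 + 219.0·536.0)/1879 = 65.12 mg/L.
Below outfall 2: Q → 1929 L/s, C = (1879·65.12 + 50.10·195.0)/1929 = 68.49 mg/L.
Below outfall 3: Q → 1960 L/s, C = (1929·68.49 + 30.50·243.0)/1960 = 71.21 mg/L.

71.2 mg/L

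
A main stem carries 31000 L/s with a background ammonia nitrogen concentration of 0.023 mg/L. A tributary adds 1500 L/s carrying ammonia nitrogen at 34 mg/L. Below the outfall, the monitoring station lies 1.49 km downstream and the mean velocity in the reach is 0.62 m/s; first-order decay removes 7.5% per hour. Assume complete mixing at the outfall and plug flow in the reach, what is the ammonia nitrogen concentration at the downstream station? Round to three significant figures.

Conservation of mass: C = (31000·0.02300 + 1500·34.00) / 32500 = 51710/32500 = 1.591 mg/L.
Travel time t = 1.49·1000 / 0.62 = 2403 s = 0.6676 h.
7.5%/h lost → k = −ln(1 − 0.075) = 0.07796 h⁻¹.
Applying C = C₀e^(−kt): 1.591 × 0.9493 = 1.510 mg/L.

1.51 mg/L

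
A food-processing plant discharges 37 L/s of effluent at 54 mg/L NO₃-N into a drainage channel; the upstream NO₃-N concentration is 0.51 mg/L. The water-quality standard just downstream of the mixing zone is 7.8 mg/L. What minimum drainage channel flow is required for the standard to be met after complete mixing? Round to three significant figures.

Set C_mix = 7.8: (Q·0.5100 + 37.00·54.00) / (Q + 37.00) = 7.8
→ Q = 37.00·(54.00 − 7.8)/(7.8 − 0.5100) = 234.5 L/s.

234 L/s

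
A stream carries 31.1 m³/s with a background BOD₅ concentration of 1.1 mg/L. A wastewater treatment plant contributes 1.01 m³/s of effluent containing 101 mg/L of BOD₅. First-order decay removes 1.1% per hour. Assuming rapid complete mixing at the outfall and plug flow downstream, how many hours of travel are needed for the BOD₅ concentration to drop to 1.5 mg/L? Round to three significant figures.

Flow-weighted average: C = (31.10·1.100 + 1.010·101.0) / 32.11 = 136.2/32.11 = 4.242 mg/L.
1.1%/h lost → k = −ln(1 − 0.011) = 0.01106 h⁻¹.
4.242·exp(−k·t) = 1.5 → t = ln(4.242/1.5)/k = 338400 s = 93.99 h.

94.0 h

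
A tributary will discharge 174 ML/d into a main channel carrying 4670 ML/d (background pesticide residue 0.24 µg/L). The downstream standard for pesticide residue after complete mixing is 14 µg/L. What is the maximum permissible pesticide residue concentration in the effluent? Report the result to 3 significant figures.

At the limit, (Qr·Cr + Qe·Cₑ)/(Qr + Qe) = 14:
Cₑ = (4844·14 − 4670·0.2400) / 174.0 = 383.3 µg/L.

383 µg/L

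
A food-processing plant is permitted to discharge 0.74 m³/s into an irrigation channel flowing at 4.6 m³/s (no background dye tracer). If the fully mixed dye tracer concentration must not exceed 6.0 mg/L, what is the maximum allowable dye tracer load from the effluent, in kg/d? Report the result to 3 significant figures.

2770 kg/d

Mass balance at the limit: 4.600·0 + 0.7400·Cₑ = 5.340·6.0 → Cₑ = 43.30 mg/L.
Load = 0.7400 m³/s × 43.30 g/m³ × 86 400 s/d = 2768 kg/d.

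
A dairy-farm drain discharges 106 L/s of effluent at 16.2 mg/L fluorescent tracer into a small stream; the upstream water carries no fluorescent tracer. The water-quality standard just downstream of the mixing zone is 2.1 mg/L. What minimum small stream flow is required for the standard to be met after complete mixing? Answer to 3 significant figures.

Set C_mix = 2.1: (Q·0 + 106.0·16.20) / (Q + 106.0) = 2.1
→ Q = 106.0·(16.20 − 2.1)/(2.1 − 0) = 711.7 L/s.

712 L/s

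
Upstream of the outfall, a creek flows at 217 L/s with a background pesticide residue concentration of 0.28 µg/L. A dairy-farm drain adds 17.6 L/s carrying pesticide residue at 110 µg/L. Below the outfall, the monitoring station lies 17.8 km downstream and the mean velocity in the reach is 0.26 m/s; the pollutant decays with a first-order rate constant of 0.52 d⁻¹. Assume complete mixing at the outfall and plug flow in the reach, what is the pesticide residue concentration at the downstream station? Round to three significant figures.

5.64 µg/L

After mixing, C = (217.0·0.2800 + 17.60·110.0) / 234.6 = 1997/234.6 = 8.511 µg/L.
Travel time t = 17.8·1000 / 0.26 = 68460 s = 19.02 h.
First-order decay: C = 8.511·exp(−k·t) = 8.511·0.6623 = 5.637 µg/L.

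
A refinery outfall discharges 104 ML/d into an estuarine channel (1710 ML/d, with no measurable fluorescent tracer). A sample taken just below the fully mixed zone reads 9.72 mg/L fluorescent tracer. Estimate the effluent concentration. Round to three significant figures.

170 mg/L

Mass balance: 1710·0 + 104.0·Cₑ = 1814·9.720
→ Cₑ = (1814·9.720 − 1710·0) / 104.0 = 169.5 mg/L.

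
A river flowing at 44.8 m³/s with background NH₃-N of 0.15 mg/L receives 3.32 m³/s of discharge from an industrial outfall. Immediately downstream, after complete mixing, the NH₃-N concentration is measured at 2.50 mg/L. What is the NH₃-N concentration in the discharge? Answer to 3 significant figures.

Mass balance: 44.80·0.1500 + 3.320·Cₑ = 48.12·2.500
→ Cₑ = (48.12·2.500 − 44.80·0.1500) / 3.320 = 34.21 mg/L.

34.2 mg/L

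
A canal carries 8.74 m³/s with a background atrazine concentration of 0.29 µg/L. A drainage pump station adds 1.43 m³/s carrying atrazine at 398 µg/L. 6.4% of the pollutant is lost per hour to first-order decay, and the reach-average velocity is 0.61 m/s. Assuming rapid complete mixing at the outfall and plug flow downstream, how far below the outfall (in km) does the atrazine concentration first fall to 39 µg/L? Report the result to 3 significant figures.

12.1 km

Conservation of mass: C = (8.740·0.2900 + 1.430·398.0) / 10.17 = 571.7/10.17 = 56.21 µg/L.
6.4%/h lost → k = −ln(1 − 0.064) = 0.06614 h⁻¹.
Set 56.21·exp(−k·t) = 39 → t = ln(56.21/39)/k = 19900 s = 5.527 h.
Distance = v·t = 0.61·19900 = 12140 m = 12.14 km.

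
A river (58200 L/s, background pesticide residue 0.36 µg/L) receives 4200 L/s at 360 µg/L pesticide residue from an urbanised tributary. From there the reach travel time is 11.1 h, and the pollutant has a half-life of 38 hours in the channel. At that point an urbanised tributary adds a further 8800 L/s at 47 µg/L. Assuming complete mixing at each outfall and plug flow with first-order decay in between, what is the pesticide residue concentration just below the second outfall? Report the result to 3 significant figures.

23.4 µg/L

Flow-weighted average: C = (58200·0.3600 + 4200·360.0) / 62400 = 1533000/62400 = 24.57 µg/L; combined flow 62400 L/s.
Half-life 38 h → k = ln 2 / 38 = 0.01824 h⁻¹ = 0.4378 d⁻¹.
First-order decay: C = 24.57·exp(−k·t) = 24.57·0.8167 = 20.06 µg/L.
Second outfall: C = (62400·20.06 + 8800·47.00)/71200 = 23.39 µg/L.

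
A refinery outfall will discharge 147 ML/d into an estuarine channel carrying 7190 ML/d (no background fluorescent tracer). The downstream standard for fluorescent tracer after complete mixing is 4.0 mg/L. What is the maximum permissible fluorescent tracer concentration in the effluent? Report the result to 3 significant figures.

At the limit, (Qr·Cr + Qe·Cₑ)/(Qr + Qe) = 4.0:
Cₑ = (7337·4.0 − 7190·0) / 147.0 = 199.6 mg/L.

200 mg/L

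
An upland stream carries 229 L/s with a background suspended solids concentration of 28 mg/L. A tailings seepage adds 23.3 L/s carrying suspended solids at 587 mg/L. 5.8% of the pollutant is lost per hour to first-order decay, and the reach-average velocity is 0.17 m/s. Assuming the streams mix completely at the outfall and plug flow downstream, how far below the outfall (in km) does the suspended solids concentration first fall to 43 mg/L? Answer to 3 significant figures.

6.31 km

Mixed concentration C = ΣQC/ΣQ = (229.0·28.00 + 23.30·587.0) / 252.3 = 20090/252.3 = 79.62 mg/L.
5.8%/h lost → k = −ln(1 − 0.058) = 0.05975 h⁻¹.
Set 79.62·exp(−k·t) = 43 → t = ln(79.62/43)/k = 37120 s = 10.31 h.
Distance = v·t = 0.17·37120 = 6311 m = 6.311 km.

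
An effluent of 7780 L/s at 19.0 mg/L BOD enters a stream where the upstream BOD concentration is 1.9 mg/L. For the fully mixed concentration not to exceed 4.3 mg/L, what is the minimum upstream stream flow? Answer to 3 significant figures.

47700 L/s

Set C_mix = 4.3: (Q·1.900 + 7780·19.00) / (Q + 7780) = 4.3
→ Q = 7780·(19.00 − 4.3)/(4.3 − 1.900) = 47650 L/s.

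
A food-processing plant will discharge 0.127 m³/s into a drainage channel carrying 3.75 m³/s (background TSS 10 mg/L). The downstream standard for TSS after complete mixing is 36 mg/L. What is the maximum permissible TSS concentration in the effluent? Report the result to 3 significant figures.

804 mg/L

At the limit, (Qr·Cr + Qe·Cₑ)/(Qr + Qe) = 36:
Cₑ = (3.877·36 − 3.750·10.00) / 0.1270 = 803.7 mg/L.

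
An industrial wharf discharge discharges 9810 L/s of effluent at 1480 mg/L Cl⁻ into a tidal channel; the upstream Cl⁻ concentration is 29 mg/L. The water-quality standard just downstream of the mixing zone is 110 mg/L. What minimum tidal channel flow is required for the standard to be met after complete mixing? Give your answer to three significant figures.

166000 L/s

Set C_mix = 110: (Q·29.00 + 9810·1480) / (Q + 9810) = 110
→ Q = 9810·(1480 − 110)/(110 − 29.00) = 165900 L/s.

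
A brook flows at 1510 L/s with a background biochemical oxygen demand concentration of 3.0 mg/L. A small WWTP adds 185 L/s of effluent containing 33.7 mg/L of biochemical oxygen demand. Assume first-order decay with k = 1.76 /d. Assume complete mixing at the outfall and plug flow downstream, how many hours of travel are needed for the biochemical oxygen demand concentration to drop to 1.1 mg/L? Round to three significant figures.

23.9 h

Mass balance: C = (1510·3.000 + 185.0·33.70) / 1695 = 10760/1695 = 6.351 mg/L.
6.351·exp(−k·t) = 1.1 → t = ln(6.351/1.1)/k = 86070 s = 23.91 h.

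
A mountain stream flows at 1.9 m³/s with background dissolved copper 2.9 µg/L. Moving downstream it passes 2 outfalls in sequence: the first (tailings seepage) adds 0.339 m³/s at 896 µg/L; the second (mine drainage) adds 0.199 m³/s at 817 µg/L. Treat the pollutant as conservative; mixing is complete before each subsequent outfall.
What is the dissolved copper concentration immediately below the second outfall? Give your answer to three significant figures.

Below outfall 1: Q → 2.239 m³/s, C = (1.900·2.900 + 0.3390·896.0)/2.239 = 138.1 µg/L.
Below outfall 2: Q → 2.438 m³/s, C = (2.239·138.1 + 0.1990·817.0)/2.438 = 193.5 µg/L.

194 µg/L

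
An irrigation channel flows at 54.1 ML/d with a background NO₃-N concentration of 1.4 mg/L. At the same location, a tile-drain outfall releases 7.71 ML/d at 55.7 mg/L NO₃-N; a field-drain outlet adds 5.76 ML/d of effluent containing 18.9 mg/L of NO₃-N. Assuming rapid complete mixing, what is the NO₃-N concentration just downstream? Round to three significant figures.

Flow-weighted average: C = (54.10·1.400 + 7.710·55.70 + 5.760·18.90) / 67.57 = 614.1/67.57 = 9.088 mg/L.

9.09 mg/L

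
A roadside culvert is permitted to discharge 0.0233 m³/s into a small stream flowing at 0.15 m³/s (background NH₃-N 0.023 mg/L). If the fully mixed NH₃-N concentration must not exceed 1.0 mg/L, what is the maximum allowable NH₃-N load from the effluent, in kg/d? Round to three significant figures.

14.7 kg/d

Mass balance at the limit: 0.1500·0.02300 + 0.02330·Cₑ = 0.1733·1.0 → Cₑ = 7.290 mg/L.
Load = 0.02330 m³/s × 7.290 g/m³ × 86 400 s/d = 14.68 kg/d.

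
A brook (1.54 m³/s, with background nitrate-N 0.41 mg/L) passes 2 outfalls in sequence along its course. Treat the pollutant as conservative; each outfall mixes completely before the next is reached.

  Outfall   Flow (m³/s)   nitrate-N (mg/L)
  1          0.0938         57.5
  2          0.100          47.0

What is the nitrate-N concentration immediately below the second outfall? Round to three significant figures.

After outfall 1: Q = 1.540 + 0.09380 = 1.634 m³/s; C = (1.540·0.4100 + 0.09380·57.50)/1.634 = 3.688 mg/L.
After outfall 2: Q = 1.634 + 0.1000 = 1.734 m³/s; C = (1.634·3.688 + 0.1000·47.00)/1.734 = 6.186 mg/L.

6.19 mg/L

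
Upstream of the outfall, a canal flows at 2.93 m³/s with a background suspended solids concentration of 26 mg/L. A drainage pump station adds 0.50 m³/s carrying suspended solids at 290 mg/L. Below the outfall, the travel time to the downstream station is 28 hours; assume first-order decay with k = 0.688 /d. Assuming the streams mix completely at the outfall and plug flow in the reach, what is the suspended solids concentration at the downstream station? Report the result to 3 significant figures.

28.9 mg/L

After mixing, C = (2.930·26.00 + 0.5000·290.0) / 3.430 = 221.2/3.430 = 64.48 mg/L.
Decay over the reach: 64.48·exp(−kt) = 64.48·0.4481 = 28.90 mg/L.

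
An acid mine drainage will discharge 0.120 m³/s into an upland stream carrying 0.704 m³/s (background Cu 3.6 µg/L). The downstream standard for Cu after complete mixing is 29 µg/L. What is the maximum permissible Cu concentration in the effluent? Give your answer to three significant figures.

178 µg/L

At the limit, (Qr·Cr + Qe·Cₑ)/(Qr + Qe) = 29:
Cₑ = (0.8240·29 − 0.7040·3.600) / 0.1200 = 178.0 µg/L.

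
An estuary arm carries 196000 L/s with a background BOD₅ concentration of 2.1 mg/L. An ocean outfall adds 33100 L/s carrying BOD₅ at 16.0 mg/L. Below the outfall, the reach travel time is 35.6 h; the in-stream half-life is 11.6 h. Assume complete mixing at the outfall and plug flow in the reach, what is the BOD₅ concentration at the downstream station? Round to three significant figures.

After mixing, C = (196000·2.100 + 33100·16.00) / 229100 = 941200/229100 = 4.108 mg/L.
Half-life 11.6 h → k = ln 2 / 11.6 = 0.05975 h⁻¹ = 1.434 d⁻¹.
After decay, C = 4.108 × e^(−kt) = 4.108 × 0.1192 = 0.4896 mg/L.

0.490 mg/L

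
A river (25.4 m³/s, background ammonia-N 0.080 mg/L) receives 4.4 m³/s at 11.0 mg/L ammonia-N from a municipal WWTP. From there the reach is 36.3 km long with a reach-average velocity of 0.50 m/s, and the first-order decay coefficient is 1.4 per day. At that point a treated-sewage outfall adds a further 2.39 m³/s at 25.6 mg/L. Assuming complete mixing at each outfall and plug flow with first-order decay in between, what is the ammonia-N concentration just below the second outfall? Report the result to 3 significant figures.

Mixed concentration C = ΣQC/ΣQ = (25.40·0.08000 + 4.400·11.00) / 29.80 = 50.43/29.80 = 1.692 mg/L; combined flow 29.80 m³/s.
Travel time t = 36.3·1000 / 0.50 = 72600 s = 20.17 h.
Applying C = C₀e^(−kt): 1.692 × 0.3084 = 0.5219 mg/L.
At the second outfall, C = (29.80·0.5219 + 2.390·25.60) / (29.80 + 2.390) = 2.384 mg/L.

2.38 mg/L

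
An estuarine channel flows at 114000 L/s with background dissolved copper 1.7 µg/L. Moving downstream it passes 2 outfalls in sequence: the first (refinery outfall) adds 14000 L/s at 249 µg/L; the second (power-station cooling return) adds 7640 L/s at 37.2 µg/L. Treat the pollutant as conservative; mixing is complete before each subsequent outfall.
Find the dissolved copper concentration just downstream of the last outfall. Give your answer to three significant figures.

Outfall 1: combined Q = 128000 L/s; C = (114000·1.700 + 14000·249.0)/128000 = 28.75 µg/L.
Outfall 2: combined Q = 135600 L/s; C = (128000·28.75 + 7640·37.20)/135600 = 29.22 µg/L.

29.2 µg/L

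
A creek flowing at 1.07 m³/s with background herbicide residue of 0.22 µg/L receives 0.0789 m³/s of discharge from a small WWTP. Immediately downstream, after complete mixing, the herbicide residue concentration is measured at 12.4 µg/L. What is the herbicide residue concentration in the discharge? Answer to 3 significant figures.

Mass balance: 1.070·0.2200 + 0.07890·Cₑ = 1.149·12.40
→ Cₑ = (1.149·12.40 − 1.070·0.2200) / 0.07890 = 177.6 µg/L.

178 µg/L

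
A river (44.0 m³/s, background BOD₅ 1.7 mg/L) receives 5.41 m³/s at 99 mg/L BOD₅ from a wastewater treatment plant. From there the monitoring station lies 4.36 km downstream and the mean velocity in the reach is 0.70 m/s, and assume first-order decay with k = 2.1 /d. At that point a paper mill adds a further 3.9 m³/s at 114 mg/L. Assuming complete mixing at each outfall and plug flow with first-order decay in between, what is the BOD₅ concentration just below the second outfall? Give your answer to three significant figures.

Conservation of mass: C = (44.00·1.700 + 5.410·99.00) / 49.41 = 610.4/49.41 = 12.35 mg/L; combined flow 49.41 m³/s.
Travel time t = 4.36·1000 / 0.70 = 6229 s = 1.730 h.
Applying C = C₀e^(−kt): 12.35 × 0.8595 = 10.62 mg/L.
At the second outfall, C = (49.41·10.62 + 3.900·114.0) / (49.41 + 3.900) = 18.18 mg/L.

18.2 mg/L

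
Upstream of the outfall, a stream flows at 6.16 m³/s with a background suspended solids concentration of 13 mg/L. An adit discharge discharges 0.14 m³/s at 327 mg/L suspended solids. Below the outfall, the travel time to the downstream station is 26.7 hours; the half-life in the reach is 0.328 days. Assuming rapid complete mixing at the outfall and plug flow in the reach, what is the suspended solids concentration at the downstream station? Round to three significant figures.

Mixed concentration C = ΣQC/ΣQ = (6.160·13.00 + 0.1400·327.0) / 6.300 = 125.9/6.300 = 19.98 mg/L.
Half-life 0.328 d → k = ln 2 / 0.328 = 2.113 d⁻¹.
Applying C = C₀e^(−kt): 19.98 × 0.09527 = 1.903 mg/L.

1.90 mg/L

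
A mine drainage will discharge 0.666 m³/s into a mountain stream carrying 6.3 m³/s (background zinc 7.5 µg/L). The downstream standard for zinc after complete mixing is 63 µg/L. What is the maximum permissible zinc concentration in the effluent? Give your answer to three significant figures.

588 µg/L

At the limit, (Qr·Cr + Qe·Cₑ)/(Qr + Qe) = 63:
Cₑ = (6.966·63 − 6.300·7.500) / 0.6660 = 588.0 µg/L.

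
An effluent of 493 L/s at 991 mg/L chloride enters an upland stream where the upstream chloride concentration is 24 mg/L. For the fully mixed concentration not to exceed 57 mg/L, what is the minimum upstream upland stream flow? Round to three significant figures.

Set C_mix = 57: (Q·24.00 + 493.0·991.0) / (Q + 493.0) = 57
→ Q = 493.0·(991.0 − 57)/(57 − 24.00) = 13950 L/s.

14000 L/s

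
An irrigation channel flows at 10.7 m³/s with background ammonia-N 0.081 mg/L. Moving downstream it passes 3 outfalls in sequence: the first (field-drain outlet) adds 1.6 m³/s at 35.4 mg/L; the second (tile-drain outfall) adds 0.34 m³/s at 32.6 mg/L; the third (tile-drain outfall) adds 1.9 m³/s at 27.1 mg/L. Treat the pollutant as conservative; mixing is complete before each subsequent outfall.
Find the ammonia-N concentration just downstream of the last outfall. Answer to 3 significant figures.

Below outfall 1: Q → 12.30 m³/s, C = (10.70·0.08100 + 1.600·35.40)/12.30 = 4.675 mg/L.
Below outfall 2: Q → 12.64 m³/s, C = (12.30·4.675 + 0.3400·32.60)/12.64 = 5.426 mg/L.
Below outfall 3: Q → 14.54 m³/s, C = (12.64·5.426 + 1.900·27.10)/14.54 = 8.259 mg/L.

8.26 mg/L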